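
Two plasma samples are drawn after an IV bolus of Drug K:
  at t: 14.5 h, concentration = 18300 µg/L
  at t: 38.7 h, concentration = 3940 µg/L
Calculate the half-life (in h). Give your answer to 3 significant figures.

k = ln(C₁/C₂) / (t₂ − t₁) = ln(18300/3940) / (38.7 − 14.5)
  = 1.536 / 24.20 = 0.06347 h⁻¹
t½ = ln2 / k = 0.693147 / 0.06347 = 10.92 h

10.9 h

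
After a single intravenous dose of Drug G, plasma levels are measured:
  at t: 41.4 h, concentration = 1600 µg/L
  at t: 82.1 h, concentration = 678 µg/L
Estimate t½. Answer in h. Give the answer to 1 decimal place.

k = ln(C₁/C₂) / (t₂ − t₁) = ln(1600/678) / (82.1 − 41.4)
  = 0.8586 / 40.70 = 0.02110 h⁻¹
t½ = ln2 / k = 0.693147 / 0.02110 = 32.85 h

32.9 h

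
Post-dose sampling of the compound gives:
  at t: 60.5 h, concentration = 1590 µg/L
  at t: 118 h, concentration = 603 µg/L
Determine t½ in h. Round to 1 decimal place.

41.1 h

k = ln(C₁/C₂) / (t₂ − t₁) = ln(1590/603) / (118 − 60.5)
  = 0.9696 / 57.50 = 0.01686 h⁻¹
t½ = ln2 / k = 0.693147 / 0.01686 = 41.11 h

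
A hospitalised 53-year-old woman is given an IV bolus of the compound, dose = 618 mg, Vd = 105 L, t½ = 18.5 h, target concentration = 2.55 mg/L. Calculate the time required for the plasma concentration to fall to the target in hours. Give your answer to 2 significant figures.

22 h

C₀ = Dose / Vd = 618.0 / 105 = 5.886 mg/L
k = ln2 / t½ = 0.693147 / 18.5 = 0.03747 h⁻¹
t = ln(C₀ / C) / k = ln(5.886 / 2.55) / 0.03747
  = ln(2.308) / 0.03747 = 0.8364 / 0.03747 = 22.32 h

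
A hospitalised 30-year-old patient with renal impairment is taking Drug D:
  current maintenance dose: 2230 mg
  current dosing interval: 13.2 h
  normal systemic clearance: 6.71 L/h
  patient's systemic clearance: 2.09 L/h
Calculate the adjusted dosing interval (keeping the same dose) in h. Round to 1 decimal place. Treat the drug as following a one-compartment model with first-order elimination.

42.4 h

To keep the same average steady-state level, dosing rate must scale with clearance.
CL ratio = 2.09 / 6.71 = 0.3115
New interval (same dose) = 13.2 / 0.3115 = 42.38 h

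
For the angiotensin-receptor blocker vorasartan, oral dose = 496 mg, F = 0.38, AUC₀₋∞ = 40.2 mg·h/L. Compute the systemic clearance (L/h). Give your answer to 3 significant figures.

4.69 L/h

CL = F·Dose / AUC = 0.38 × 496 / 40.2 = 4.689 L/h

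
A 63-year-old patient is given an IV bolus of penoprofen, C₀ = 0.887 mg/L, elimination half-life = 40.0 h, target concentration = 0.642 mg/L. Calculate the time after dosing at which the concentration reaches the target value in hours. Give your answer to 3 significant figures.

18.7 h

k = ln2 / t½ = 0.693147 / 40.0 = 0.01733 h⁻¹
t = ln(C₀ / C) / k = ln(0.8870 / 0.642) / 0.01733
  = ln(1.382) / 0.01733 = 0.3235 / 0.01733 = 18.67 h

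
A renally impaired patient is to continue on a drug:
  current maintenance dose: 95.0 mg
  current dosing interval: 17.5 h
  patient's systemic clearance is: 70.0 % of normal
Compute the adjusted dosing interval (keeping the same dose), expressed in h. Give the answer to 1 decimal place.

To keep the same average steady-state level, dosing rate must scale with clearance.
CL ratio = 70.0 / 100 = 0.7000
New interval (same dose) = 17.5 / 0.7000 = 25.00 h

25.0 h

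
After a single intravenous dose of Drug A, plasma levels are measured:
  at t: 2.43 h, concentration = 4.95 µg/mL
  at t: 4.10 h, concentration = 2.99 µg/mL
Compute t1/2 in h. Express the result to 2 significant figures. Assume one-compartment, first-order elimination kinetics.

k = ln(C₁/C₂) / (t₂ − t₁) = ln(4.95/2.99) / (4.10 − 2.43)
  = 0.5041 / 1.670 = 0.3019 h⁻¹
t½ = ln2 / k = 0.693147 / 0.3019 = 2.296 h

2.3 h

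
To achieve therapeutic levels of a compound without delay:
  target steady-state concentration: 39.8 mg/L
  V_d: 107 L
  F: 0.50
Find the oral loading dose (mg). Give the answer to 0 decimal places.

8517 mg

LD = Css × Vd / F = 39.8 × 107 / 0.50 = 8517 mg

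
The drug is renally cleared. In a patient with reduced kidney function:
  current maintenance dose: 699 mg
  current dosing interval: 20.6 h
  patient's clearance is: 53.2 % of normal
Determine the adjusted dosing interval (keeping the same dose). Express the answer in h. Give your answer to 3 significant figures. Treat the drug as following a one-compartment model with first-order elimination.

38.7 h

To keep the same average steady-state level, dosing rate must scale with clearance.
CL ratio = 53.2 / 100 = 0.5320
New interval (same dose) = 20.6 / 0.5320 = 38.72 h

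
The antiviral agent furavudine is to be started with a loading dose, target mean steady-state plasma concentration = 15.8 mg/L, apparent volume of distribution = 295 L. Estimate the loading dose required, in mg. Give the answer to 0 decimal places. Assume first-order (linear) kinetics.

4661 mg

LD = Css × Vd = 15.8 × 295 = 4661 mg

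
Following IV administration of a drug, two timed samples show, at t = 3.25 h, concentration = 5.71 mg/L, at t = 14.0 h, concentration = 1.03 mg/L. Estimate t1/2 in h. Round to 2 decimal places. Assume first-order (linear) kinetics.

4.35 h

k = ln(C₁/C₂) / (t₂ − t₁) = ln(5.71/1.03) / (14.0 − 3.25)
  = 1.713 / 10.75 = 0.1593 h⁻¹
t½ = ln2 / k = 0.693147 / 0.1593 = 4.351 h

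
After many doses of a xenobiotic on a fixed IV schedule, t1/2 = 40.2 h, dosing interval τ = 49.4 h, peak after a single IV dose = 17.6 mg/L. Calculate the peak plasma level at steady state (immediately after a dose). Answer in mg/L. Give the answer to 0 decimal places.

k = ln2 / t½ = 0.693147 / 40.2 = 0.01724 h⁻¹
e^(−kτ) = e^(−0.01724 × 49.4) = 0.4267
Accumulation ratio R = 1 / (1 − e^(−kτ)) = 1 / (1 − 0.4267) = 1.744
Steady-state peak = C₀ × R = 17.6 × 1.744 = 30.69 mg/L

31 mg/L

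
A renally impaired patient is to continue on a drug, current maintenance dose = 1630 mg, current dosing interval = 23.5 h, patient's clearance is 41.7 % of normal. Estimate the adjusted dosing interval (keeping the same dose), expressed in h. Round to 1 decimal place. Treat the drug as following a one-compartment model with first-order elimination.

56.4 h

To keep the same average steady-state level, dosing rate must scale with clearance.
CL ratio = 41.7 / 100 = 0.4170
New interval (same dose) = 23.5 / 0.4170 = 56.35 h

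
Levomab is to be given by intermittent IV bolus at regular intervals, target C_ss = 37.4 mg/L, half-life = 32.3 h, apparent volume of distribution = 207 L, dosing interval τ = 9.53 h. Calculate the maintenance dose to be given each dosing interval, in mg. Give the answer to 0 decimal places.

k = ln2 / t½ = 0.693147 / 32.3 = 0.02146 h⁻¹
CL = k × Vd = 0.02146 × 207 = 4.442 L/h
At steady state, Dose/τ = Css × CL.
Dose = Css × CL × τ = 37.4 × 4.442 × 9.53 = 1583 mg

1583 mg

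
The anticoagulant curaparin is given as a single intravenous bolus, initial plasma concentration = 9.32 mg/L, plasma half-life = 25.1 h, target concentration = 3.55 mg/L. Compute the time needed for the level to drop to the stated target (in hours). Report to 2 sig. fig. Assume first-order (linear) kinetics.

35 h

k = ln2 / t½ = 0.693147 / 25.1 = 0.02762 h⁻¹
t = ln(C₀ / C) / k = ln(9.320 / 3.55) / 0.02762
  = ln(2.625) / 0.02762 = 0.9651 / 0.02762 = 34.94 h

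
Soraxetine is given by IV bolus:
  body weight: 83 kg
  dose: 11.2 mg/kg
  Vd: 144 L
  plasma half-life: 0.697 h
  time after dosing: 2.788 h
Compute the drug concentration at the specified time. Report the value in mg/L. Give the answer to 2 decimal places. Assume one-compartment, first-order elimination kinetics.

Total dose = 11.2 × 83 = 929.6 mg
C₀ = Dose / Vd = 929.6 / 144 = 6.456 mg/L
k = ln2 / t½ = 0.693147 / 0.697 = 0.9945 h⁻¹
t / t½ = 2.788 / 0.697 = 4 half-lives
C = C₀ × (1/2)^4 = 6.456 × 0.06250 = 0.4035 mg/L

0.40 mg/L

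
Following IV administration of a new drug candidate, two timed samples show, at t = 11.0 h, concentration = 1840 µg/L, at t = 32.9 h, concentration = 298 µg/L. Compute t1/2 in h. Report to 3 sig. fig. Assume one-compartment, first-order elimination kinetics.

k = ln(C₁/C₂) / (t₂ − t₁) = ln(1840/298) / (32.9 − 11.0)
  = 1.820 / 21.90 = 0.08311 h⁻¹
t½ = ln2 / k = 0.693147 / 0.08311 = 8.340 h

8.34 h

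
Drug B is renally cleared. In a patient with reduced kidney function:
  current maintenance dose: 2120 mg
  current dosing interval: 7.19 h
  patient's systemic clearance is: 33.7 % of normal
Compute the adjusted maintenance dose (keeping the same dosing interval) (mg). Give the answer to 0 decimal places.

To keep the same average steady-state level, dosing rate must scale with clearance.
CL ratio = 33.7 / 100 = 0.3370
New dose (same interval) = 2120 × 0.3370 = 714.4 mg

714 mg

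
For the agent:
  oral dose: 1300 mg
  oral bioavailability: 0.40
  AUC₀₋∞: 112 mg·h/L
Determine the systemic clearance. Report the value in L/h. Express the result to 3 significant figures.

CL = F·Dose / AUC = 0.40 × 1300 / 112 = 4.643 L/h

4.64 L/h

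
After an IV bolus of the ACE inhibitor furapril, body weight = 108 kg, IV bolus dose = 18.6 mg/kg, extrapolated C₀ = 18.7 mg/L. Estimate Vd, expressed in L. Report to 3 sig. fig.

Dose = 18.6 × 108 = 2009 mg
Vd = Dose / C₀ = 2009 / 18.7 = 107.4 L

107 L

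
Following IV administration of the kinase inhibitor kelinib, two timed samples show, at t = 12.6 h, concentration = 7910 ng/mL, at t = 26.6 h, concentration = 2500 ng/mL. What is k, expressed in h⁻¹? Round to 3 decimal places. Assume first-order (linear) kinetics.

0.082 h⁻¹

k = ln(C₁/C₂) / (t₂ − t₁) = ln(7910/2500) / (26.6 − 12.6)
  = 1.152 / 14.00 = 0.08229 h⁻¹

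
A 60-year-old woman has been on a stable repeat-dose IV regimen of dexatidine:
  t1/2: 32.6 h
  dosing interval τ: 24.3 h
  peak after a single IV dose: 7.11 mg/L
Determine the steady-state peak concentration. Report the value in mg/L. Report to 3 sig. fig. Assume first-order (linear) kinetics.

k = ln2 / t½ = 0.693147 / 32.6 = 0.02126 h⁻¹
e^(−kτ) = e^(−0.02126 × 24.3) = 0.5965
Accumulation ratio R = 1 / (1 − e^(−kτ)) = 1 / (1 − 0.5965) = 2.478
Steady-state peak = C₀ × R = 7.11 × 2.478 = 17.62 mg/L

17.6 mg/L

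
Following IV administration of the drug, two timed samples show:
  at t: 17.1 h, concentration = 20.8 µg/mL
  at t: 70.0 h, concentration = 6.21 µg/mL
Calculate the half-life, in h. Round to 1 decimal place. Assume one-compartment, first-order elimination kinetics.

k = ln(C₁/C₂) / (t₂ − t₁) = ln(20.8/6.21) / (70.0 − 17.1)
  = 1.209 / 52.90 = 0.02285 h⁻¹
t½ = ln2 / k = 0.693147 / 0.02285 = 30.33 h

30.3 h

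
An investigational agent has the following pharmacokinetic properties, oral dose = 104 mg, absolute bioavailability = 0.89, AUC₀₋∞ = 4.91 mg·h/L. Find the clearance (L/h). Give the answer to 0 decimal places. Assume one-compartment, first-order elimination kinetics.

CL = F·Dose / AUC = 0.89 × 104 / 4.91 = 18.85 L/h

19 L/h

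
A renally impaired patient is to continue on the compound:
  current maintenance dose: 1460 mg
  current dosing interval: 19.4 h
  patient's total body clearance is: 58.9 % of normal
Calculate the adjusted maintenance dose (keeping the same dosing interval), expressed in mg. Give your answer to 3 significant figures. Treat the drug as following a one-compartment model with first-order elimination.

To keep the same average steady-state level, dosing rate must scale with clearance.
CL ratio = 58.9 / 100 = 0.5890
New dose (same interval) = 1460 × 0.5890 = 859.9 mg

860 mg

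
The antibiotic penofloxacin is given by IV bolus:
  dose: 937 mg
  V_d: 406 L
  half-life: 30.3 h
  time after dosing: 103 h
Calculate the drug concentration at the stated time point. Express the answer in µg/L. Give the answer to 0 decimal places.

C₀ = Dose / Vd = 937.0 / 406 = 2.308 mg/L
k = ln2 / t½ = 0.693147 / 30.3 = 0.02288 h⁻¹
C = C₀ · e^(−k·t) = 2.308 × e^(−0.02288 × 103)
  = 2.308 × 0.09474 = 0.2187 mg/L
Convert: 0.2187 mg/L × 1000 = 218.7 µg/L

219 µg/L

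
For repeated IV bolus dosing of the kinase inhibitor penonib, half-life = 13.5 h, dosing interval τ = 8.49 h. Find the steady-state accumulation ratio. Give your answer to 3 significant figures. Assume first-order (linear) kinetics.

k = ln2 / t½ = 0.693147 / 13.5 = 0.05134 h⁻¹
e^(−kτ) = e^(−0.05134 × 8.49) = 0.6467
Accumulation ratio R = 1 / (1 − e^(−kτ)) = 1 / (1 − 0.6467) = 2.830

2.83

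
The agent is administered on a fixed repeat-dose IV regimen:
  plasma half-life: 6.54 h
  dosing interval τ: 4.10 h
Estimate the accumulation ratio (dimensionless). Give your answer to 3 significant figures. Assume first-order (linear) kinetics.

2.84

k = ln2 / t½ = 0.693147 / 6.54 = 0.1060 h⁻¹
e^(−kτ) = e^(−0.1060 × 4.10) = 0.6475
Accumulation ratio R = 1 / (1 − e^(−kτ)) = 1 / (1 − 0.6475) = 2.837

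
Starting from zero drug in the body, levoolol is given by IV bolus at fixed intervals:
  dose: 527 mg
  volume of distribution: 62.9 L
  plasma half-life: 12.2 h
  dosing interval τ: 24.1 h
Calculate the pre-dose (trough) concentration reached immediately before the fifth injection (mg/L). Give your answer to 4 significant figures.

C₀ per dose = Dose / Vd = 527 / 62.9 = 8.378 mg/L
k = ln2 / t½ = 0.693147 / 12.2 = 0.05682 h⁻¹
Fraction remaining after one interval: r = e^(−kτ) = e^(−0.05682 × 24.1) = 0.2543
Before dose 5, 4 doses have been given (aged 1τ, 2τ, 3τ, 4τ).
C_trough = C₀ × (r + r² + … + r^4) = C₀ × r(1−r^4)/(1−r)
        = 8.378 × 0.2543 × (1 − 0.004182) / (1 − 0.2543) = 2.845 mg/L

2.845 mg/L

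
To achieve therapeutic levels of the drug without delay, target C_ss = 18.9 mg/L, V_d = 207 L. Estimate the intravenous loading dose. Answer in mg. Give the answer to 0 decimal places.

LD = Css × Vd = 18.9 × 207 = 3912 mg

3912 mg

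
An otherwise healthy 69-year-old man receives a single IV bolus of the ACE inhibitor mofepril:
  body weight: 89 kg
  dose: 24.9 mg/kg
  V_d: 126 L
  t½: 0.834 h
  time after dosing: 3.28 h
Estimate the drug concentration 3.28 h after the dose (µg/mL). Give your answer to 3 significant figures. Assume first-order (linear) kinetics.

Total dose = 24.9 × 89 = 2216 mg
C₀ = Dose / Vd = 2216 / 126 = 17.59 mg/L
k = ln2 / t½ = 0.693147 / 0.834 = 0.8311 h⁻¹
C = C₀ · e^(−k·t) = 17.59 × e^(−0.8311 × 3.28)
  = 17.59 × 0.06548 = 1.152 mg/L
(1.152 mg/L = 1.152 µg/mL)

1.15 µg/mL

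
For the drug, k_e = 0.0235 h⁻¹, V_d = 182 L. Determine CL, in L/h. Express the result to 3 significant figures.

4.28 L/h

CL = k × Vd = 0.0235 × 182 = 4.277 L/h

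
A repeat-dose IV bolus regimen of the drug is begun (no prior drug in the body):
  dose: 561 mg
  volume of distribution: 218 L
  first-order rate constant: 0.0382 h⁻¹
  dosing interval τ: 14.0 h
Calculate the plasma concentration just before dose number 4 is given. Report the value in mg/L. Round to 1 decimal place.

C₀ per dose = Dose / Vd = 561 / 218 = 2.573 mg/L
Fraction remaining after one interval: r = e^(−kτ) = e^(−0.03820 × 14.0) = 0.5858
Before dose 4, 3 doses have been given (aged 1τ, 2τ, 3τ).
C_trough = C₀ × (r + r² + … + r^3) = C₀ × r(1−r^3)/(1−r)
        = 2.573 × 0.5858 × (1 − 0.2010) / (1 − 0.5858) = 2.908 mg/L

2.9 mg/L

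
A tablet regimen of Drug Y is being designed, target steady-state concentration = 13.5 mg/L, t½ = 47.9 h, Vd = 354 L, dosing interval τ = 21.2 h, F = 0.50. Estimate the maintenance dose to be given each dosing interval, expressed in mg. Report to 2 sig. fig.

2900 mg

k = ln2 / t½ = 0.693147 / 47.9 = 0.01447 h⁻¹
CL = k × Vd = 0.01447 × 354 = 5.122 L/h
At steady state, F × (Dose/τ) = Css × CL.
Dose = Css × CL × τ / F = 13.5 × 5.122 × 21.2 / 0.50 = 2932 mg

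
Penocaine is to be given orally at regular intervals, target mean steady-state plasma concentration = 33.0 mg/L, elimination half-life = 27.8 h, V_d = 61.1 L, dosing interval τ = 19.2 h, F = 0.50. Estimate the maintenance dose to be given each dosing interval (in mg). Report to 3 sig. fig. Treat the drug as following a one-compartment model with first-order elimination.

1930 mg

k = ln2 / t½ = 0.693147 / 27.8 = 0.02493 h⁻¹
CL = k × Vd = 0.02493 × 61.1 = 1.523 L/h
At steady state, F × (Dose/τ) = Css × CL.
Dose = Css × CL × τ / F = 33.0 × 1.523 × 19.2 / 0.50 = 1930 mg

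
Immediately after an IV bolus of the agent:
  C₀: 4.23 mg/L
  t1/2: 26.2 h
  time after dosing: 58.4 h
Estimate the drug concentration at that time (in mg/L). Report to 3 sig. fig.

0.902 mg/L

k = ln2 / t½ = 0.693147 / 26.2 = 0.02646 h⁻¹
C = C₀ · e^(−k·t) = 4.230 × e^(−0.02646 × 58.4)
  = 4.230 × 0.2133 = 0.9023 mg/L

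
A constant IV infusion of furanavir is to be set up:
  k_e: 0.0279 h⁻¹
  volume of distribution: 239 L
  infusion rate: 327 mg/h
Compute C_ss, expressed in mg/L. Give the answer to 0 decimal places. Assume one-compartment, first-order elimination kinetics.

CL = k × Vd = 0.02790 × 239 = 6.668 L/h
At steady state Css = R₀ / CL = 327 / 6.668 = 49.04 mg/L

49 mg/L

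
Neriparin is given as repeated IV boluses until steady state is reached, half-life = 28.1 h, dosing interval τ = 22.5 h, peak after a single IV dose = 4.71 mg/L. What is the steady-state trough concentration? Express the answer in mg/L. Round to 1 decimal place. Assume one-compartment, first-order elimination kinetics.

6.3 mg/L

k = ln2 / t½ = 0.693147 / 28.1 = 0.02467 h⁻¹
e^(−kτ) = e^(−0.02467 × 22.5) = 0.5740
Accumulation ratio R = 1 / (1 − e^(−kτ)) = 1 / (1 − 0.5740) = 2.347
Steady-state trough = C₀ × R × e^(−kτ) = 4.71 × 2.347 × 0.5740 = 6.345 mg/L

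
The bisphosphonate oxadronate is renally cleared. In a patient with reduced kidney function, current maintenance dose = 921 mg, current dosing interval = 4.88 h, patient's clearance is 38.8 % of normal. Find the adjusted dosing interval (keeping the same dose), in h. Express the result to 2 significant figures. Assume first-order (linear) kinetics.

To keep the same average steady-state level, dosing rate must scale with clearance.
CL ratio = 38.8 / 100 = 0.3880
New interval (same dose) = 4.88 / 0.3880 = 12.58 h

13 h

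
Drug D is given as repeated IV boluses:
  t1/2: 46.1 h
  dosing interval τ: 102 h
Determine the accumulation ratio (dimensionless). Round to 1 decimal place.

k = ln2 / t½ = 0.693147 / 46.1 = 0.01504 h⁻¹
e^(−kτ) = e^(−0.01504 × 102) = 0.2157
Accumulation ratio R = 1 / (1 − e^(−kτ)) = 1 / (1 − 0.2157) = 1.275

1.3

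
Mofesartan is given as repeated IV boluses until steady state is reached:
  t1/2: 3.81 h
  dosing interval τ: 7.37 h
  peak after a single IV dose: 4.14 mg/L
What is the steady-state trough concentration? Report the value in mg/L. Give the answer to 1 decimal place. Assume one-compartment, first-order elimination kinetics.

1.5 mg/L

k = ln2 / t½ = 0.693147 / 3.81 = 0.1819 h⁻¹
e^(−kτ) = e^(−0.1819 × 7.37) = 0.2617
Accumulation ratio R = 1 / (1 − e^(−kτ)) = 1 / (1 − 0.2617) = 1.354
Steady-state trough = C₀ × R × e^(−kτ) = 4.14 × 1.354 × 0.2617 = 1.467 mg/L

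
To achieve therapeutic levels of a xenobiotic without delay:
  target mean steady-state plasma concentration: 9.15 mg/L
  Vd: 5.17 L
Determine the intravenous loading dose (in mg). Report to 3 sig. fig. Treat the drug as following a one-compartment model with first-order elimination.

LD = Css × Vd = 9.15 × 5.17 = 47.31 mg

47.3 mg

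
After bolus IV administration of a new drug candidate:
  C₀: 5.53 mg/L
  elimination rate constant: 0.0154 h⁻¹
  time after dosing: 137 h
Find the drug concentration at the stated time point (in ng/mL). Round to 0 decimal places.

671 ng/mL

C = C₀ · e^(−k·t) = 5.530 × e^(−0.01540 × 137)
  = 5.530 × 0.1213 = 0.6708 mg/L
Convert: 0.6708 mg/L × 1000 = 670.8 ng/mL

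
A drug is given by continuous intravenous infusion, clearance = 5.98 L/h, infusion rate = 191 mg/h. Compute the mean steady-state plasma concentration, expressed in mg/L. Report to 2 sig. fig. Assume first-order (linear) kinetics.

At steady state Css = R₀ / CL = 191 / 5.980 = 31.94 mg/L

32 mg/L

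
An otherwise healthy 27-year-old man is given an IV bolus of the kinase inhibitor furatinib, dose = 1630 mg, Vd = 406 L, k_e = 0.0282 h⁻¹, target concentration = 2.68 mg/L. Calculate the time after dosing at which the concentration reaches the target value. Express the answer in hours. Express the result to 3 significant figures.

C₀ = Dose / Vd = 1630 / 406 = 4.015 mg/L
t = ln(C₀ / C) / k = ln(4.015 / 2.68) / 0.02820
  = ln(1.498) / 0.02820 = 0.4041 / 0.02820 = 14.33 h

14.3 h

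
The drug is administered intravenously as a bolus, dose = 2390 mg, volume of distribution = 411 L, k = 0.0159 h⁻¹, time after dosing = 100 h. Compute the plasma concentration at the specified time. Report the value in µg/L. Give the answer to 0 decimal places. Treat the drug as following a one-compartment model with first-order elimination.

1186 µg/L

C₀ = Dose / Vd = 2390 / 411 = 5.815 mg/L
C = C₀ · e^(−k·t) = 5.815 × e^(−0.01590 × 100)
  = 5.815 × 0.2039 = 1.186 mg/L
Convert: 1.186 mg/L × 1000 = 1186 µg/L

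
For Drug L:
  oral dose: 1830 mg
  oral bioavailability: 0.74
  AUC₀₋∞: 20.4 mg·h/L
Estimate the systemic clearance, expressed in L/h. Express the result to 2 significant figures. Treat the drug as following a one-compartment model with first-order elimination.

66 L/h

CL = F·Dose / AUC = 0.74 × 1830 / 20.4 = 66.38 L/h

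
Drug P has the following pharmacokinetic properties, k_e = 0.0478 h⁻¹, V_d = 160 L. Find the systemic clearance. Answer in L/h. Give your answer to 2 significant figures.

7.6 L/h

CL = k × Vd = 0.0478 × 160 = 7.648 L/h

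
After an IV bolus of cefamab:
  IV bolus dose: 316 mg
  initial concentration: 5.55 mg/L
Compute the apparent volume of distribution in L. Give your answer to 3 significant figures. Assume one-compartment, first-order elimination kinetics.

56.9 L

Vd = Dose / C₀ = 316.0 / 5.55 = 56.94 L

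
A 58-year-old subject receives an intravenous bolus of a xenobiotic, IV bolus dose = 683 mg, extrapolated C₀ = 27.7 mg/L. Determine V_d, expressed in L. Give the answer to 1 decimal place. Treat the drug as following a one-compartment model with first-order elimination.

24.7 L

Vd = Dose / C₀ = 683.0 / 27.7 = 24.66 L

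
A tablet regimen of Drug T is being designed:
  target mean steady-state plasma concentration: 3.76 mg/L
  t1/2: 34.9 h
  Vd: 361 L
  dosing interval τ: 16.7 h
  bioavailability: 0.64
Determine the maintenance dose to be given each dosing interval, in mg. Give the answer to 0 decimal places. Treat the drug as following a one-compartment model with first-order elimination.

k = ln2 / t½ = 0.693147 / 34.9 = 0.01986 h⁻¹
CL = k × Vd = 0.01986 × 361 = 7.169 L/h
At steady state, F × (Dose/τ) = Css × CL.
Dose = Css × CL × τ / F = 3.76 × 7.169 × 16.7 / 0.64 = 703.4 mg

703 mg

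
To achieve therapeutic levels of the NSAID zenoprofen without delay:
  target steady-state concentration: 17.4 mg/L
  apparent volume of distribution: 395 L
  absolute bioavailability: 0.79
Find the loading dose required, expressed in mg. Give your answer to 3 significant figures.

8700 mg

LD = Css × Vd / F = 17.4 × 395 / 0.79 = 8700 mg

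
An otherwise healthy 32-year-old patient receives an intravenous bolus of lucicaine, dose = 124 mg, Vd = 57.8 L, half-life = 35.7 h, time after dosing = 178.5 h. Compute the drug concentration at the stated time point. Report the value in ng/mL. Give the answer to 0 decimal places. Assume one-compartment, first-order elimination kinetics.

C₀ = Dose / Vd = 124.0 / 57.8 = 2.145 mg/L
k = ln2 / t½ = 0.693147 / 35.7 = 0.01942 h⁻¹
t / t½ = 178.5 / 35.7 = 5 half-lives
C = C₀ × (1/2)^5 = 2.145 × 0.03125 = 0.06703 mg/L
Convert: 0.06703 mg/L × 1000 = 67.03 ng/mL

67 ng/mL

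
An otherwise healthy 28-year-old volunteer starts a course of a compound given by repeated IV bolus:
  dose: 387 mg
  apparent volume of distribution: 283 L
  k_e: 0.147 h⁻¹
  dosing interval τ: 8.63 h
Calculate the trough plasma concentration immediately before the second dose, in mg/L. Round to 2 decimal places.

C₀ per dose = Dose / Vd = 387 / 283 = 1.367 mg/L
Fraction remaining after one interval: r = e^(−kτ) = e^(−0.1470 × 8.63) = 0.2812
Before dose 2, 1 dose has been given (aged 1τ).
C_trough = C₀ × r = 1.367 × 0.2812 = 0.3844 mg/L

0.38 mg/L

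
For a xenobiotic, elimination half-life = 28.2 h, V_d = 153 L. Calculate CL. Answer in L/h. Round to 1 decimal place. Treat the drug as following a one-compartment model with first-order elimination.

3.8 L/h

k = ln2 / t½ = 0.693147 / 28.2 = 0.02458 h⁻¹
CL = k × Vd = 0.02458 × 153 = 3.761 L/h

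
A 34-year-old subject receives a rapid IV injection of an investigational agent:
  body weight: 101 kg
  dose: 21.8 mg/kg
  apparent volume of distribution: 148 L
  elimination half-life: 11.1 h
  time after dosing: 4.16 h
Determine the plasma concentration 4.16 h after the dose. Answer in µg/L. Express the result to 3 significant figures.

Total dose = 21.8 × 101 = 2202 mg
C₀ = Dose / Vd = 2202 / 148 = 14.88 mg/L
k = ln2 / t½ = 0.693147 / 11.1 = 0.06245 h⁻¹
C = C₀ · e^(−k·t) = 14.88 × e^(−0.06245 × 4.16)
  = 14.88 × 0.7712 = 11.48 mg/L
Convert: 11.48 mg/L × 1000 = 11480 µg/L

11500 µg/L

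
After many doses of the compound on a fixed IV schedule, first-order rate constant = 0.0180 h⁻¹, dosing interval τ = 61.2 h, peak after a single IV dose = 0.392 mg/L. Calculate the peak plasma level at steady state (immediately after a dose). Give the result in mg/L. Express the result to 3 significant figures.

0.587 mg/L

e^(−kτ) = e^(−0.01800 × 61.2) = 0.3323
Accumulation ratio R = 1 / (1 − e^(−kτ)) = 1 / (1 − 0.3323) = 1.498
Steady-state peak = C₀ × R = 0.392 × 1.498 = 0.5872 mg/L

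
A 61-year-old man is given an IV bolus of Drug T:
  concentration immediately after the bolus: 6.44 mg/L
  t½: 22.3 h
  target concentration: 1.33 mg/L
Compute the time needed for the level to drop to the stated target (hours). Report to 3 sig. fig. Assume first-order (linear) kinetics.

50.7 h

k = ln2 / t½ = 0.693147 / 22.3 = 0.03108 h⁻¹
t = ln(C₀ / C) / k = ln(6.440 / 1.33) / 0.03108
  = ln(4.842) / 0.03108 = 1.577 / 0.03108 = 50.74 h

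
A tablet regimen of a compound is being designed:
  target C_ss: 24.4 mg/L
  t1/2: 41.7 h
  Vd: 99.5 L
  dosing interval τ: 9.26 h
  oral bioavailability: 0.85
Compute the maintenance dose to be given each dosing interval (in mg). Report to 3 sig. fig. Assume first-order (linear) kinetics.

440 mg

k = ln2 / t½ = 0.693147 / 41.7 = 0.01662 h⁻¹
CL = k × Vd = 0.01662 × 99.5 = 1.654 L/h
At steady state, F × (Dose/τ) = Css × CL.
Dose = Css × CL × τ / F = 24.4 × 1.654 × 9.26 / 0.85 = 439.7 mg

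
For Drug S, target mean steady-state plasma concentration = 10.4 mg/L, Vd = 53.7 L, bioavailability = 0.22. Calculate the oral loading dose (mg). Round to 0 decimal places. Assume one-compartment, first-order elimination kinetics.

LD = Css × Vd / F = 10.4 × 53.7 / 0.22 = 2539 mg

2539 mg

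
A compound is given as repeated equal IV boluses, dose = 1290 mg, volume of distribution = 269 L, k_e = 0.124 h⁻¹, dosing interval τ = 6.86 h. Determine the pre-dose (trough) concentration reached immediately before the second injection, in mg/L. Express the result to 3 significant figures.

2.05 mg/L

C₀ per dose = Dose / Vd = 1290 / 269 = 4.796 mg/L
Fraction remaining after one interval: r = e^(−kτ) = e^(−0.1240 × 6.86) = 0.4271
Before dose 2, 1 dose has been given (aged 1τ).
C_trough = C₀ × r = 4.796 × 0.4271 = 2.048 mg/L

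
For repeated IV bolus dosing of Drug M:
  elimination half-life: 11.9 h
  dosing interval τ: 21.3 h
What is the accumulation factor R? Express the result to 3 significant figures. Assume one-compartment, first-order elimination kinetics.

k = ln2 / t½ = 0.693147 / 11.9 = 0.05825 h⁻¹
e^(−kτ) = e^(−0.05825 × 21.3) = 0.2892
Accumulation ratio R = 1 / (1 − e^(−kτ)) = 1 / (1 − 0.2892) = 1.407

1.41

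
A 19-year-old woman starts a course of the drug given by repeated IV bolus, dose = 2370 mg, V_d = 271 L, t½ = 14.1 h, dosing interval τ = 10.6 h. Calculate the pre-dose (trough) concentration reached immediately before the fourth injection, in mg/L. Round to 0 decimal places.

C₀ per dose = Dose / Vd = 2370 / 271 = 8.745 mg/L
k = ln2 / t½ = 0.693147 / 14.1 = 0.04916 h⁻¹
Fraction remaining after one interval: r = e^(−kτ) = e^(−0.04916 × 10.6) = 0.5939
Before dose 4, 3 doses have been given (aged 1τ, 2τ, 3τ).
C_trough = C₀ × (r + r² + … + r^3) = C₀ × r(1−r^3)/(1−r)
        = 8.745 × 0.5939 × (1 − 0.2095) / (1 − 0.5939) = 10.11 mg/L

10 mg/L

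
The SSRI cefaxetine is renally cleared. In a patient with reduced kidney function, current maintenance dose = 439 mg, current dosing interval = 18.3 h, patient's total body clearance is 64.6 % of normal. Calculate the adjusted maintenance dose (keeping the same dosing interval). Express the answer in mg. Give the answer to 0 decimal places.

284 mg

To keep the same average steady-state level, dosing rate must scale with clearance.
CL ratio = 64.6 / 100 = 0.6460
New dose (same interval) = 439 × 0.6460 = 283.6 mg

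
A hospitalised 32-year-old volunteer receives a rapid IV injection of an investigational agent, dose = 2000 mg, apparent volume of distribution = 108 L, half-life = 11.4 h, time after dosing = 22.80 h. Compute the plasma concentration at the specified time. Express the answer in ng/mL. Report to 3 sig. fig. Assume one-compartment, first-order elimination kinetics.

C₀ = Dose / Vd = 2000 / 108 = 18.52 mg/L
k = ln2 / t½ = 0.693147 / 11.4 = 0.06080 h⁻¹
t / t½ = 22.80 / 11.4 = 2 half-lives
C = C₀ × (1/2)^2 = 18.52 × 0.2500 = 4.630 mg/L
Convert: 4.630 mg/L × 1000 = 4630 ng/mL

4630 ng/mL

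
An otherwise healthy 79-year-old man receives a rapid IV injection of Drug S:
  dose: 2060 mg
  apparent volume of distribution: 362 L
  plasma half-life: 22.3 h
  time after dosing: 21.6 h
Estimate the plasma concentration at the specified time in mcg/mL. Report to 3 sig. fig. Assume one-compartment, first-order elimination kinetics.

2.91 mcg/mL

C₀ = Dose / Vd = 2060 / 362 = 5.691 mg/L
k = ln2 / t½ = 0.693147 / 22.3 = 0.03108 h⁻¹
C = C₀ · e^(−k·t) = 5.691 × e^(−0.03108 × 21.6)
  = 5.691 × 0.5110 = 2.908 mg/L
(2.908 mg/L = 2.908 mcg/mL)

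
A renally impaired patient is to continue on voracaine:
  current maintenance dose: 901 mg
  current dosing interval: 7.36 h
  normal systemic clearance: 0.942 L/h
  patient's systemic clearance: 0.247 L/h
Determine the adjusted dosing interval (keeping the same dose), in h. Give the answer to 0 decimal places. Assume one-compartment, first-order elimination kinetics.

28 h

To keep the same average steady-state level, dosing rate must scale with clearance.
CL ratio = 0.247 / 0.942 = 0.2622
New interval (same dose) = 7.36 / 0.2622 = 28.07 h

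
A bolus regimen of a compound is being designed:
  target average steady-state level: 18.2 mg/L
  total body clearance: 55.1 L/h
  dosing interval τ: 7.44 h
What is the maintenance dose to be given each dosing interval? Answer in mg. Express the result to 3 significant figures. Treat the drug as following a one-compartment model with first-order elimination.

7460 mg

At steady state, Dose/τ = Css × CL.
Dose = Css × CL × τ = 18.2 × 55.10 × 7.44 = 7461 mg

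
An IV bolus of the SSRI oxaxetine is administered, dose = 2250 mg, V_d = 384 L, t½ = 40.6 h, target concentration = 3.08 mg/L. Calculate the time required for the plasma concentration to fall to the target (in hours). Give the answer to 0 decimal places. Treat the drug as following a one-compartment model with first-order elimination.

38 h

C₀ = Dose / Vd = 2250 / 384 = 5.859 mg/L
k = ln2 / t½ = 0.693147 / 40.6 = 0.01707 h⁻¹
t = ln(C₀ / C) / k = ln(5.859 / 3.08) / 0.01707
  = ln(1.902) / 0.01707 = 0.6429 / 0.01707 = 37.66 h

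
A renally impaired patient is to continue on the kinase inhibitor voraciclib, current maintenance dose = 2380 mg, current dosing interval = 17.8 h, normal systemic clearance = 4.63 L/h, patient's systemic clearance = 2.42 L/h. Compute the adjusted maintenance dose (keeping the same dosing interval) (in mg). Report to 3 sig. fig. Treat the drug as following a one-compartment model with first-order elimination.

1240 mg

To keep the same average steady-state level, dosing rate must scale with clearance.
CL ratio = 2.42 / 4.63 = 0.5227
New dose (same interval) = 2380 × 0.5227 = 1244 mg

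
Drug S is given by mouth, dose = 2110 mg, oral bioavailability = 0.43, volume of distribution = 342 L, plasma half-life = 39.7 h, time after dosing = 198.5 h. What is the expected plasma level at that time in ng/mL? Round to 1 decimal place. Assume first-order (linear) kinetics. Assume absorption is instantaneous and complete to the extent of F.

82.9 ng/mL

Amount reaching circulation = F × Dose = 0.43 × 2110 = 907.3 mg
C₀ = F·Dose / Vd = 907.3 / 342 = 2.653 mg/L
k = ln2 / t½ = 0.693147 / 39.7 = 0.01746 h⁻¹
t / t½ = 198.5 / 39.7 = 5 half-lives
C = C₀ × (1/2)^5 = 2.653 × 0.03125 = 0.08291 mg/L
Convert: 0.08291 mg/L × 1000 = 82.91 ng/mL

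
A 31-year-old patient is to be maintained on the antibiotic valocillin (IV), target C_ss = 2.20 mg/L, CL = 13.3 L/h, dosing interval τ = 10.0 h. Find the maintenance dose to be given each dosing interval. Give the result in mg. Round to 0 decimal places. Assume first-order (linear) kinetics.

At steady state, Dose/τ = Css × CL.
Dose = Css × CL × τ = 2.20 × 13.30 × 10.0 = 292.6 mg

293 mg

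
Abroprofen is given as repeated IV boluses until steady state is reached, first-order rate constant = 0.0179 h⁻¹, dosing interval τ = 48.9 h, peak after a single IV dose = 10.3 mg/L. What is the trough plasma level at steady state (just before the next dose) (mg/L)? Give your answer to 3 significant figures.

e^(−kτ) = e^(−0.01790 × 48.9) = 0.4167
Accumulation ratio R = 1 / (1 − e^(−kτ)) = 1 / (1 − 0.4167) = 1.714
Steady-state trough = C₀ × R × e^(−kτ) = 10.3 × 1.714 × 0.4167 = 7.357 mg/L

7.36 mg/L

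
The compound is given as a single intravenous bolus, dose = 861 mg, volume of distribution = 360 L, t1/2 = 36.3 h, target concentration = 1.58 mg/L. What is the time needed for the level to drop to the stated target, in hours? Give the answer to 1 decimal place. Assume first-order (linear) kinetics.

C₀ = Dose / Vd = 861.0 / 360 = 2.392 mg/L
k = ln2 / t½ = 0.693147 / 36.3 = 0.01909 h⁻¹
t = ln(C₀ / C) / k = ln(2.392 / 1.58) / 0.01909
  = ln(1.514) / 0.01909 = 0.4148 / 0.01909 = 21.73 h

21.7 h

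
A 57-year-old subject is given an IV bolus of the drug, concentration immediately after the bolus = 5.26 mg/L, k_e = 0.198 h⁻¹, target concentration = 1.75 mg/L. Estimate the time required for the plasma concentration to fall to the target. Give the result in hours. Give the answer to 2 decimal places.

t = ln(C₀ / C) / k = ln(5.260 / 1.75) / 0.1980
  = ln(3.006) / 0.1980 = 1.101 / 0.1980 = 5.561 h

5.56 h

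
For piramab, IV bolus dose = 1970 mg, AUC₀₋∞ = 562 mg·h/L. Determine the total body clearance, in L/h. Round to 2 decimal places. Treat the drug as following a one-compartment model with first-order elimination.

3.51 L/h

CL = Dose / AUC = 1970 / 562 = 3.505 L/h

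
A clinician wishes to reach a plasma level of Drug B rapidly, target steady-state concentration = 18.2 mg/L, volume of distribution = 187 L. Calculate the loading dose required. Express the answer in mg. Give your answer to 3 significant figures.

LD = Css × Vd = 18.2 × 187 = 3403 mg

3400 mg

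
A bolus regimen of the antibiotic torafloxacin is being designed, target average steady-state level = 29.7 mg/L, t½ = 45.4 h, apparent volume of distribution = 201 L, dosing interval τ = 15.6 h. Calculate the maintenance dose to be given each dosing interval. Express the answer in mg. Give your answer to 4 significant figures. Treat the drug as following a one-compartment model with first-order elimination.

k = ln2 / t½ = 0.693147 / 45.4 = 0.01527 h⁻¹
CL = k × Vd = 0.01527 × 201 = 3.069 L/h
At steady state, Dose/τ = Css × CL.
Dose = Css × CL × τ = 29.7 × 3.069 × 15.6 = 1422 mg

1422 mg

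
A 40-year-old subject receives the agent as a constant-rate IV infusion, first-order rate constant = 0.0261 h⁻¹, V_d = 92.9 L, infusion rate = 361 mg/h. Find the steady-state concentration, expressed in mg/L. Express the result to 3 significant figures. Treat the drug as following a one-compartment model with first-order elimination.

149 mg/L

CL = k × Vd = 0.02610 × 92.9 = 2.425 L/h
At steady state Css = R₀ / CL = 361 / 2.425 = 148.9 mg/L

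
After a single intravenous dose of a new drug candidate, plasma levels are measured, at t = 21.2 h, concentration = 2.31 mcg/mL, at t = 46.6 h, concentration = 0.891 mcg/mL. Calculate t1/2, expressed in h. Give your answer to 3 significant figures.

18.5 h

k = ln(C₁/C₂) / (t₂ − t₁) = ln(2.31/0.891) / (46.6 − 21.2)
  = 0.9527 / 25.40 = 0.03751 h⁻¹
t½ = ln2 / k = 0.693147 / 0.03751 = 18.48 h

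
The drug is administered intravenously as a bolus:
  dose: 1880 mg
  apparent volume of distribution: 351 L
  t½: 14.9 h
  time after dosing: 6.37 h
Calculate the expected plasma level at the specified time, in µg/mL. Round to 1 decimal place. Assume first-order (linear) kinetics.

C₀ = Dose / Vd = 1880 / 351 = 5.356 mg/L
k = ln2 / t½ = 0.693147 / 14.9 = 0.04652 h⁻¹
C = C₀ · e^(−k·t) = 5.356 × e^(−0.04652 × 6.37)
  = 5.356 × 0.7435 = 3.982 mg/L
(3.982 mg/L = 3.982 µg/mL)

4.0 µg/mL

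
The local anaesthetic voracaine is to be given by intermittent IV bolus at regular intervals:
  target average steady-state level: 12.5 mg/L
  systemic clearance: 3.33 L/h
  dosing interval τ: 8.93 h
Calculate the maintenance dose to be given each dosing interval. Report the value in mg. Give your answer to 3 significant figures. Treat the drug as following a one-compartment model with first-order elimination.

At steady state, Dose/τ = Css × CL.
Dose = Css × CL × τ = 12.5 × 3.330 × 8.93 = 371.7 mg

372 mg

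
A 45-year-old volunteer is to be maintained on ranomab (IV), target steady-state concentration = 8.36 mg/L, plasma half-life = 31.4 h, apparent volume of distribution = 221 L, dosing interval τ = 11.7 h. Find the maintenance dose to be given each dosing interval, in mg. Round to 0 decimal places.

k = ln2 / t½ = 0.693147 / 31.4 = 0.02207 h⁻¹
CL = k × Vd = 0.02207 × 221 = 4.877 L/h
At steady state, Dose/τ = Css × CL.
Dose = Css × CL × τ = 8.36 × 4.877 × 11.7 = 477.0 mg

477 mg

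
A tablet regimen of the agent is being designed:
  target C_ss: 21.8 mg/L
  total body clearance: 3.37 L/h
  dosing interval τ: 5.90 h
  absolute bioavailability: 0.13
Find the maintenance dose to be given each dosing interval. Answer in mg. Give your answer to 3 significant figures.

3330 mg

At steady state, F × (Dose/τ) = Css × CL.
Dose = Css × CL × τ / F = 21.8 × 3.370 × 5.90 / 0.13 = 3334 mg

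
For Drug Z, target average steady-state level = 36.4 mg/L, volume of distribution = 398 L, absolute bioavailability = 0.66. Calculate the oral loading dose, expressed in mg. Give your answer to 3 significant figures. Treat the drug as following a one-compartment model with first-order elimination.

22000 mg

LD = Css × Vd / F = 36.4 × 398 / 0.66 = 21950 mg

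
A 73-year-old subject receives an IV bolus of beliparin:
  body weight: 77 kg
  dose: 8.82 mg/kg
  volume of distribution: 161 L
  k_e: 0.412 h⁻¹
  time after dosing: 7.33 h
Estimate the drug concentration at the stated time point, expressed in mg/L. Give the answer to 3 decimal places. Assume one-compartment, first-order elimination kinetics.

Total dose = 8.82 × 77 = 679.1 mg
C₀ = Dose / Vd = 679.1 / 161 = 4.218 mg/L
C = C₀ · e^(−k·t) = 4.218 × e^(−0.4120 × 7.33)
  = 4.218 × 0.04880 = 0.2058 mg/L

0.206 mg/L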